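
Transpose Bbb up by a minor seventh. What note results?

Abb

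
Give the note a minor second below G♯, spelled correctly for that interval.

F##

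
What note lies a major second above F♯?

F up a major second is G, so the target letter is G.
From F#, a major second is 2 semitones up: G#.

G#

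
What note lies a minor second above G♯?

A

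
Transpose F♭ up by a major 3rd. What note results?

F up a major third is A, so the target letter is A.
From Fb, a major third is 4 semitones up: Ab.

Ab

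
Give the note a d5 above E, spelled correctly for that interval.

A fifth above E lands on the letter B.
A diminished fifth spans 6 semitones, so E moves to pitch class 10. On the letter B that is Bb.

Bb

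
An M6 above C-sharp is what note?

A#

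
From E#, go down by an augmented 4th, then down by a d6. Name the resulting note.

D##

An augmented fourth down from E# is B (letter B, 6 semitones down).
A diminished sixth down from B is D## (letter D, 7 semitones down).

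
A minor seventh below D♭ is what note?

D down a major seventh is Eb, so the target letter is E.
From Db, a minor seventh is 10 semitones down: Eb.

Eb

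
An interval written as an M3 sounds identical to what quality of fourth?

diminished

A major third spans 4 semitones.
A fourth spanning 4 semitones is diminished (the perfect fourth is 5).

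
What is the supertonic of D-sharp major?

E#

The D# major scale runs D# E# F## G# A# B# C##.
Degree 2 is E#.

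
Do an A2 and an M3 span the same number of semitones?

An augmented second spans 3 semitones; a major third spans 4.
The spans differ, so they are not enharmonic equivalents.

No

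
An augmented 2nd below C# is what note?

C down a major second is Bb, so the target letter is B.
From C#, an augmented second is 3 semitones down: Bb.

Bb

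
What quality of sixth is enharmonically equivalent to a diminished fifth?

A diminished fifth spans 6 semitones.
A sixth spanning 6 semitones is doubly diminished (the major sixth is 9).

doubly diminished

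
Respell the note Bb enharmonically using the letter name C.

Bb is pitch class 10. The letter C alone is pitch class 0.
To reach pitch class 10 from C requires an offset of -2 semitones, i.e. double flat: Cbb.

Cbb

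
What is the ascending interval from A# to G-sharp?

The letter names run A→G, a span of 6 letter steps, so the interval is some kind of seventh.
A# to G# is 10 semitones. A major seventh is 11, so 10 makes it minor.

minor seventh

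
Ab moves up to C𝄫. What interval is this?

diminished third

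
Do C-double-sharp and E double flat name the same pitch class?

Yes

C## = pitch class 2 and Ebb = pitch class 2 — the same pitch class, so they are enharmonic equivalents.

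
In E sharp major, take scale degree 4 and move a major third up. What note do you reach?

Scale degree 4 of E# major is A#.
A major third (4 semitones) above A# lands on the letter C, giving C##.

C##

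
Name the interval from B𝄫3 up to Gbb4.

minor sixth

The letter names run B→G, a span of 5 letter steps, so the interval is some kind of sixth.
Bbb to Gbb is 8 semitones. A major sixth is 9, so 8 makes it minor.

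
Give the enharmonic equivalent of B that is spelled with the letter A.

B is pitch class 11. The letter A alone is pitch class 9.
To reach pitch class 11 from A requires an offset of +2 semitones, i.e. double sharp: A##.

A##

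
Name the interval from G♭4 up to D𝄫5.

The letter names run G→D, a span of 4 letter steps, so the interval is some kind of fifth.
Gb to Dbb is 6 semitones. A perfect fifth is 7, so 6 makes it diminished.

diminished fifth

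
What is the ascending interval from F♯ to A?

minor third

Counting letters F–G–A gives a third.
F#→A = 3 semitones, 1 narrower than the major third (4), so minor.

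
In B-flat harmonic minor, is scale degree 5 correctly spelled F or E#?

F

Each scale degree takes a distinct letter name. Degree 5 of a scale on B must use the letter F.
F and E# are enharmonically the same pitch, but only F uses the letter F, so it is the correct spelling here.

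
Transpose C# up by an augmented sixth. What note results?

A##

A sixth above C lands on the letter A.
An augmented sixth spans 10 semitones, so C# moves to pitch class 11. On the letter A that is A##.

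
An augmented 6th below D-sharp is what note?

F

D down a major sixth is F, so the target letter is F.
From D#, an augmented sixth is 10 semitones down: F.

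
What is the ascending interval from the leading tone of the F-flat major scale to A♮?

augmented fourth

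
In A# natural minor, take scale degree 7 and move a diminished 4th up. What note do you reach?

C

Scale degree 7 of A# natural minor is G#.
A diminished fourth (4 semitones) above G# lands on the letter C, giving C.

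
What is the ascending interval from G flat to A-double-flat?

minor second

Counting letters G–A gives a second.
Gb→Abb = 1 semitone, 1 narrower than the major second (2), so minor.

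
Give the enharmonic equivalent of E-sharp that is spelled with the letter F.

F

Plain F sits at the same pitch as E#, so on the letter F the same pitch needs a natural: F.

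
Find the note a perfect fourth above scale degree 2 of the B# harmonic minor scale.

F##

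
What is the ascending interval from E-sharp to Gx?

major third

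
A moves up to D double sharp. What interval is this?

doubly augmented fourth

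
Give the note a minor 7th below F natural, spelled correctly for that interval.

G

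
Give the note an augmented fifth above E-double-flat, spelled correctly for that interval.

Bb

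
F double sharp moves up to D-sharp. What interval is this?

Counting letters F–G–A–B–C–D gives a sixth.
F##→D# = 8 semitones, 1 narrower than the major sixth (9), so minor.

minor sixth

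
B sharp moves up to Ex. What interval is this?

Counting letters B–C–D–E gives a fourth.
B#→E## = 6 semitones, 1 wider than the perfect fourth (5), so augmented.

augmented fourth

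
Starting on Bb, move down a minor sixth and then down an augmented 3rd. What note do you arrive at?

A minor sixth down from Bb is D (letter D, 8 semitones down).
An augmented third down from D is Bbb (letter B, 5 semitones down).

Bbb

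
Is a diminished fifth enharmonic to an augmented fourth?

A diminished fifth spans 6 semitones; an augmented fourth spans 6.
They are enharmonically equivalent.

Yes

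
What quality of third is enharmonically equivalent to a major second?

diminished

A major second spans 2 semitones.
A third spanning 2 semitones is diminished (the major third is 4).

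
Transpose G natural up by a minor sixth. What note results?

Eb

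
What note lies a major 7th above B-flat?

B up a major seventh is A#, so the target letter is A.
From Bb, a major seventh is 11 semitones up: A.

A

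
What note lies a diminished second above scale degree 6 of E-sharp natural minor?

Db

Scale degree 6 of E# natural minor is C#.
A diminished second (0 semitones) above C# lands on the letter D, giving Db.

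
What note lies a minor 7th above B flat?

B up a major seventh is A#, so the target letter is A.
From Bb, a minor seventh is 10 semitones up: Ab.

Ab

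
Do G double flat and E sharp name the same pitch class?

Yes

Gbb is pitch class 5; E# is pitch class 5.
All spellings map to pitch class 5, so they are enharmonically equivalent.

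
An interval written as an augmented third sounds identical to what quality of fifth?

doubly diminished

An augmented third spans 5 semitones.
A fifth spanning 5 semitones is doubly diminished (the perfect fifth is 7).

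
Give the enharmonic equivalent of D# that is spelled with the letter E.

Eb

D# is pitch class 3. The letter E alone is pitch class 4.
To reach pitch class 3 from E requires an offset of -1 semitone, i.e. flat: Eb.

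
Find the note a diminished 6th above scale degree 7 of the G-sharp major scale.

D

Scale degree 7 of G# major is F##.
A diminished sixth (7 semitones) above F## lands on the letter D, giving D.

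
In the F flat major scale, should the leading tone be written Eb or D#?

Eb

Each scale degree takes a distinct letter name. Degree 7 of a scale on F must use the letter E.
Eb and D# are enharmonically the same pitch, but only Eb uses the letter E, so it is the correct spelling here.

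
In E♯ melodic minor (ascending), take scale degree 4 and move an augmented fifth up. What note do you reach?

Scale degree 4 of E# melodic minor (ascending) is A#.
An augmented fifth (8 semitones) above A# lands on the letter E, giving E##.

E##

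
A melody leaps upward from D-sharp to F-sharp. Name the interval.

minor third

The letter names run D→F, a span of 2 letter steps, so the interval is some kind of third.
D# to F# is 3 semitones. A major third is 4, so 3 makes it minor.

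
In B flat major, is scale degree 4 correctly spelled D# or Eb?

Eb

Each scale degree takes a distinct letter name. Degree 4 of a scale on B must use the letter E.
Eb and D# are enharmonically the same pitch, but only Eb uses the letter E, so it is the correct spelling here.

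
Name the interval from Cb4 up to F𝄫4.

diminished fourth

The letter names run C→F, a span of 3 letter steps, so the interval is some kind of fourth.
Cb to Fbb is 4 semitones. A perfect fourth is 5, so 4 makes it diminished.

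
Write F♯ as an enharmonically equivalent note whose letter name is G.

Gb

Plain G sits 1 semitone above F#, so on the letter G the same pitch needs a flat: Gb.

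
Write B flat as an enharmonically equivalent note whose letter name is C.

Plain C sits 2 semitones above Bb, so on the letter C the same pitch needs a double flat: Cbb.

Cbb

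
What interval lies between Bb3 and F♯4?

augmented fifth

Counting letters B–C–D–E–F gives a fifth.
Bb→F# = 8 semitones, 1 wider than the perfect fifth (7), so augmented.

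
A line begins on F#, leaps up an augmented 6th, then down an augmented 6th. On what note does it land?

An augmented sixth up from F# is D## (letter D, 10 semitones up).
An augmented sixth down from D## is F# (letter F, 10 semitones down).

F#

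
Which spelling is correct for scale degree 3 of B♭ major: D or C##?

Each scale degree takes a distinct letter name. Degree 3 of a scale on B must use the letter D.
D and C## are enharmonically the same pitch, but only D uses the letter D, so it is the correct spelling here.

D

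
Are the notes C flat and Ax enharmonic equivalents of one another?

Yes

Cb is pitch class 11; A## is pitch class 11.
All spellings map to pitch class 11, so they are enharmonically equivalent.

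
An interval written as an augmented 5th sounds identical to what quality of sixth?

An augmented fifth spans 8 semitones.
A sixth spanning 8 semitones is minor (the major sixth is 9).

minor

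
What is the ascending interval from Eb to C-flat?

minor sixth

Counting letters E–F–G–A–B–C gives a sixth.
Eb→Cb = 8 semitones, 1 narrower than the major sixth (9), so minor.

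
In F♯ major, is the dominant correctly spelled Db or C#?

C#

Each scale degree takes a distinct letter name. Degree 5 of a scale on F must use the letter C.
C# and Db are enharmonically the same pitch, but only C# uses the letter C, so it is the correct spelling here.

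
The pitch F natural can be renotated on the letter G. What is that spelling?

Gbb

F is pitch class 5. The letter G alone is pitch class 7.
To reach pitch class 5 from G requires an offset of -2 semitones, i.e. double flat: Gbb.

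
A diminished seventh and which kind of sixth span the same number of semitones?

major

A diminished seventh spans 9 semitones.
A sixth spanning 9 semitones is major (the major sixth is 9).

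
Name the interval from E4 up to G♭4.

diminished third

The letter names run E→G, a span of 2 letter steps, so the interval is some kind of third.
E to Gb is 2 semitones. A major third is 4, so 2 makes it diminished.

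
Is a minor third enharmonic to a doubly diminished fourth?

A minor third spans 3 semitones; a doubly diminished fourth spans 3.
They are enharmonically equivalent.

Yes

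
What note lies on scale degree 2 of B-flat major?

The Bb major scale runs Bb C D Eb F G A.
Degree 2 is C.

C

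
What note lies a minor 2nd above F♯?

F up a major second is G, so the target letter is G.
From F#, a minor second is 1 semitone up: G.

G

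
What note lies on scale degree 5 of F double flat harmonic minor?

Cbb

Degree 5 takes the letter 4 steps above F, which is C.
In harmonic minor, degree 5 sits 7 semitones above the tonic. Fbb + 7 semitones is pitch class 10, spelled on C as Cbb.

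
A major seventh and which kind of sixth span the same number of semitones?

A major seventh spans 11 semitones.
A sixth spanning 11 semitones is doubly augmented (the major sixth is 9).

doubly augmented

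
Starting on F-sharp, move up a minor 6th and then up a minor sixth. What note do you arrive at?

Bb

A minor sixth up from F# is D (letter D, 8 semitones up).
A minor sixth up from D is Bb (letter B, 8 semitones up).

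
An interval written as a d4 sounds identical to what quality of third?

major

A diminished fourth spans 4 semitones.
A third spanning 4 semitones is major (the major third is 4).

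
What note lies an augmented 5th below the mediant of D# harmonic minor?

The mediant of D# harmonic minor is F#.
An augmented fifth (8 semitones) below F# lands on the letter B, giving Bb.

Bb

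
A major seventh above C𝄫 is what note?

Bbb

A seventh above C lands on the letter B.
A major seventh spans 11 semitones, so Cbb moves to pitch class 9. On the letter B that is Bbb.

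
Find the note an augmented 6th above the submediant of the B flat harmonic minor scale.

E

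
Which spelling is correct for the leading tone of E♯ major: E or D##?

Each scale degree takes a distinct letter name. Degree 7 of a scale on E must use the letter D.
D## and E are enharmonically the same pitch, but only D## uses the letter D, so it is the correct spelling here.

D##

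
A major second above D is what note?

D up a major second is E, so the target letter is E.
From D, a major second is 2 semitones up: E.

E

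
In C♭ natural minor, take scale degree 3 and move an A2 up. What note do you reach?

F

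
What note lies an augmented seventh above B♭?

B up a major seventh is A#, so the target letter is A.
From Bb, an augmented seventh is 12 semitones up: A#.

A#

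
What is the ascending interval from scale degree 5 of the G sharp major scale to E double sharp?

augmented second

Scale degree 5 of G# major is D#.
D# up to E##: letters D→E make it a second; 3 semitones makes it augmented.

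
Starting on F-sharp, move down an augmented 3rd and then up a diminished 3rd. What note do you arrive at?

Fbb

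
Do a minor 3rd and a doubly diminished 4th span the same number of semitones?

A minor third spans 3 semitones; a doubly diminished fourth spans 3.
They are enharmonically equivalent.

Yes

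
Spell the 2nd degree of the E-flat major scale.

F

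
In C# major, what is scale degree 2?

D#

Degree 2 takes the letter 1 step above C, which is D.
In major, degree 2 sits 2 semitones above the tonic. C# + 2 semitones is pitch class 3, spelled on D as D#.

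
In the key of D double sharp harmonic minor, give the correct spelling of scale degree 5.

Degree 5 takes the letter 4 steps above D, which is A.
In harmonic minor, degree 5 sits 7 semitones above the tonic. D## + 7 semitones is pitch class 11, spelled on A as A##.

A##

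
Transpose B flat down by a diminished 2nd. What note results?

A second below B lands on the letter A.
A diminished second spans 0 semitones, so Bb moves to pitch class 10. On the letter A that is A#.

A#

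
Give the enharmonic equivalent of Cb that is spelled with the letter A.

A##

Cb is pitch class 11. The letter A alone is pitch class 9.
To reach pitch class 11 from A requires an offset of +2 semitones, i.e. double sharp: A##.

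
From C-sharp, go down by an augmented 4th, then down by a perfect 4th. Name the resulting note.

D

An augmented fourth down from C# is G (letter G, 6 semitones down).
A perfect fourth down from G is D (letter D, 5 semitones down).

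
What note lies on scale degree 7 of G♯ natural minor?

F#

Degree 7 takes the letter 6 steps above G, which is F.
In natural minor, degree 7 sits 10 semitones above the tonic. G# + 10 semitones is pitch class 6, spelled on F as F#.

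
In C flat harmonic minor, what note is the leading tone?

Bb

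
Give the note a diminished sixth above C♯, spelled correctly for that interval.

Ab

C up a major sixth is A, so the target letter is A.
From C#, a diminished sixth is 7 semitones up: Ab.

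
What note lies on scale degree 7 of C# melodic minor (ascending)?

The C# melodic minor (ascending) scale runs C# D# E F# G# A# B#.
Degree 7 is B#.

B#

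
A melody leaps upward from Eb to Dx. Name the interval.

doubly augmented seventh

The letter names run E→D, a span of 6 letter steps, so the interval is some kind of seventh.
Eb to D## is 13 semitones. A major seventh is 11, so 13 makes it doubly augmented.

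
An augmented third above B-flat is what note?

D#

B up a major third is D#, so the target letter is D.
From Bb, an augmented third is 5 semitones up: D#.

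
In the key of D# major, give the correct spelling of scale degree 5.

The D# major scale runs D# E# F## G# A# B# C##.
Degree 5 is A#.

A#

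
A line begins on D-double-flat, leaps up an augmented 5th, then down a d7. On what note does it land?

B

An augmented fifth up from Dbb is Ab (letter A, 8 semitones up).
A diminished seventh down from Ab is B (letter B, 9 semitones down).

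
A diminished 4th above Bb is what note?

A fourth above B lands on the letter E.
A diminished fourth spans 4 semitones, so Bb moves to pitch class 2. On the letter E that is Ebb.

Ebb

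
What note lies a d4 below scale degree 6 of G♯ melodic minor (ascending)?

B##

Scale degree 6 of G# melodic minor (ascending) is E#.
A diminished fourth (4 semitones) below E# lands on the letter B, giving B##.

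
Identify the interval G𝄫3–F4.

augmented seventh

The letter names run G→F, a span of 6 letter steps, so the interval is some kind of seventh.
Gbb to F is 12 semitones. A major seventh is 11, so 12 makes it augmented.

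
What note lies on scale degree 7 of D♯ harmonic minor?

C##

Degree 7 takes the letter 6 steps above D, which is C.
In harmonic minor, degree 7 sits 11 semitones above the tonic. D# + 11 semitones is pitch class 2, spelled on C as C##.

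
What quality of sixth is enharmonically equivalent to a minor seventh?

augmented

A minor seventh spans 10 semitones.
A sixth spanning 10 semitones is augmented (the major sixth is 9).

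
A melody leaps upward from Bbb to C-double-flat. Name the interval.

minor second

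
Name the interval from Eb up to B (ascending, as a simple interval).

augmented fifth

Counting letters E–F–G–A–B gives a fifth.
Eb→B = 8 semitones, 1 wider than the perfect fifth (7), so augmented.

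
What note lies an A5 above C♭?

G

C up a perfect fifth is G, so the target letter is G.
From Cb, an augmented fifth is 8 semitones up: G.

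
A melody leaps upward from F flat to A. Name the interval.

Counting letters F–G–A gives a third.
Fb→A = 5 semitones, 1 wider than the major third (4), so augmented.

augmented third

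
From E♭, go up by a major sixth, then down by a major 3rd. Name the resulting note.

Ab

A major sixth up from Eb is C (letter C, 9 semitones up).
A major third down from C is Ab (letter A, 4 semitones down).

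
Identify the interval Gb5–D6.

augmented fifth

The letter names run G→D, a span of 4 letter steps, so the interval is some kind of fifth.
Gb to D is 8 semitones. A perfect fifth is 7, so 8 makes it augmented.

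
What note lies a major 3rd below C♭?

Abb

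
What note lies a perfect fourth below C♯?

C down a perfect fourth is G, so the target letter is G.
From C#, a perfect fourth is 5 semitones down: G#.

G#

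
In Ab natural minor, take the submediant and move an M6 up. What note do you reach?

The submediant of Ab natural minor is Fb.
A major sixth (9 semitones) above Fb lands on the letter D, giving Db.

Db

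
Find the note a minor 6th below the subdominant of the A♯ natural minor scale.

F##

The subdominant of A# natural minor is D#.
A minor sixth (8 semitones) below D# lands on the letter F, giving F##.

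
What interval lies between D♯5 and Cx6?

The letter names run D→C, a span of 6 letter steps, so the interval is some kind of seventh.
D# to C## is 11 semitones. A major seventh is 11, so 11 makes it major.

major seventh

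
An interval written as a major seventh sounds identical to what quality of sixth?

A major seventh spans 11 semitones.
A sixth spanning 11 semitones is doubly augmented (the major sixth is 9).

doubly augmented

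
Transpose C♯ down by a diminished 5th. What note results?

A fifth below C lands on the letter F.
A diminished fifth spans 6 semitones, so C# moves to pitch class 7. On the letter F that is F##.

F##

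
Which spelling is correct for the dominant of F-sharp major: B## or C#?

C#

Each scale degree takes a distinct letter name. Degree 5 of a scale on F must use the letter C.
C# and B## are enharmonically the same pitch, but only C# uses the letter C, so it is the correct spelling here.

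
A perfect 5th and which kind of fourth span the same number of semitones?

A perfect fifth spans 7 semitones.
A fourth spanning 7 semitones is doubly augmented (the perfect fourth is 5).

doubly augmented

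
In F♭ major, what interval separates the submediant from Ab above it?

The submediant of Fb major is Db.
Db up to Ab: letters D→A make it a fifth; 7 semitones makes it perfect.

perfect fifth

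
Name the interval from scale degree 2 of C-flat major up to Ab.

perfect fifth

Scale degree 2 of Cb major is Db.
Db up to Ab: letters D→A make it a fifth; 7 semitones makes it perfect.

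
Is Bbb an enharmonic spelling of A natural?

Yes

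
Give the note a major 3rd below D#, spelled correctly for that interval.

D down a major third is Bb, so the target letter is B.
From D#, a major third is 4 semitones down: B.

B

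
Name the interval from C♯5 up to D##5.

The letter names run C→D, a span of 1 letter step, so the interval is some kind of second.
C# to D## is 3 semitones. A major second is 2, so 3 makes it augmented.

augmented second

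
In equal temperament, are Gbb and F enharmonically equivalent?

Yes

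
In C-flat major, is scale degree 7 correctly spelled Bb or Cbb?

Each scale degree takes a distinct letter name. Degree 7 of a scale on C must use the letter B.
Bb and Cbb are enharmonically the same pitch, but only Bb uses the letter B, so it is the correct spelling here.

Bb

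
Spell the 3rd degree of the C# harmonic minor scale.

E

The C# harmonic minor scale runs C# D# E F# G# A B#.
Degree 3 is E.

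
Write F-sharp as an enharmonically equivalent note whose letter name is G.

Plain G sits 1 semitone above F#, so on the letter G the same pitch needs a flat: Gb.

Gb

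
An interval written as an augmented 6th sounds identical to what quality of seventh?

minor

An augmented sixth spans 10 semitones.
A seventh spanning 10 semitones is minor (the major seventh is 11).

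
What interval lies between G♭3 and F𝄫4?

diminished seventh

The letter names run G→F, a span of 6 letter steps, so the interval is some kind of seventh.
Gb to Fbb is 9 semitones. A major seventh is 11, so 9 makes it diminished.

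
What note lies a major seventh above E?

A seventh above E lands on the letter D.
A major seventh spans 11 semitones, so E moves to pitch class 3. On the letter D that is D#.

D#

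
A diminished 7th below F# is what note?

G##

F down a major seventh is Gb, so the target letter is G.
From F#, a diminished seventh is 9 semitones down: G##.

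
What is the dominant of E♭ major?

Bb

Degree 5 takes the letter 4 steps above E, which is B.
In major, degree 5 sits 7 semitones above the tonic. Eb + 7 semitones is pitch class 10, spelled on B as Bb.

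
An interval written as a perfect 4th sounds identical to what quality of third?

A perfect fourth spans 5 semitones.
A third spanning 5 semitones is augmented (the major third is 4).

augmented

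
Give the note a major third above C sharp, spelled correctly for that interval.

A third above C lands on the letter E.
A major third spans 4 semitones, so C# moves to pitch class 5. On the letter E that is E#.

E#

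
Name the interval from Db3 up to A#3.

The letter names run D→A, a span of 4 letter steps, so the interval is some kind of fifth.
Db to A# is 9 semitones. A perfect fifth is 7, so 9 makes it doubly augmented.

doubly augmented fifth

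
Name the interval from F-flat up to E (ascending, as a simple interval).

augmented seventh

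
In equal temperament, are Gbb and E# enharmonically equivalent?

Yes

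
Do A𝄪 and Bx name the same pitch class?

No

A## is pitch class 11; B## is pitch class 1.
The pitch classes differ (11 vs. 1), so they are not enharmonic equivalents.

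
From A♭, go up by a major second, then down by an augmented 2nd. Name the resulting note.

Abb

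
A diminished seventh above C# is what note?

Bb

A seventh above C lands on the letter B.
A diminished seventh spans 9 semitones, so C# moves to pitch class 10. On the letter B that is Bb.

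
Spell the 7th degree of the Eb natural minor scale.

Db

Degree 7 takes the letter 6 steps above E, which is D.
In natural minor, degree 7 sits 10 semitones above the tonic. Eb + 10 semitones is pitch class 1, spelled on D as Db.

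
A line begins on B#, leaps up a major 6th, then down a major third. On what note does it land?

A major sixth up from B# is G## (letter G, 9 semitones up).
A major third down from G## is E# (letter E, 4 semitones down).

E#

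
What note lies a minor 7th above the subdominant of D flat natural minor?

The subdominant of Db natural minor is Gb.
A minor seventh (10 semitones) above Gb lands on the letter F, giving Fb.

Fb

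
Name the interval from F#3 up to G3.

minor second

Counting letters F–G gives a second.
F#→G = 1 semitone, 1 narrower than the major second (2), so minor.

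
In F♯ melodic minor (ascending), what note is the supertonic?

G#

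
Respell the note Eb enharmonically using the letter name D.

Eb is pitch class 3. The letter D alone is pitch class 2.
To reach pitch class 3 from D requires an offset of +1 semitone, i.e. sharp: D#.

D#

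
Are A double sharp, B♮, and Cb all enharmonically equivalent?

A## = pitch class 11 and B = pitch class 11 and Cb = pitch class 11 — the same pitch class, so they are enharmonic equivalents.

Yes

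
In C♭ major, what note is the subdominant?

Degree 4 takes the letter 3 steps above C, which is F.
In major, degree 4 sits 5 semitones above the tonic. Cb + 5 semitones is pitch class 4, spelled on F as Fb.

Fb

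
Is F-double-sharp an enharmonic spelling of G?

F## = pitch class 7 and G = pitch class 7 — the same pitch class, so they are enharmonic equivalents.

Yes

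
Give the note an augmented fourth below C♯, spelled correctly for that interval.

A fourth below C lands on the letter G.
An augmented fourth spans 6 semitones, so C# moves to pitch class 7. On the letter G that is G.

G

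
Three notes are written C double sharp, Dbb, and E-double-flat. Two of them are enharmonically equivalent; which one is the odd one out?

Dbb

In 12-tone equal temperament, enharmonic equivalents share a pitch class. C## is pitch class 2; Dbb is pitch class 0; Ebb is pitch class 2.
C## and Ebb share pitch class 2, while Dbb is pitch class 0.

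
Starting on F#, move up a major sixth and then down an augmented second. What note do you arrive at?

A major sixth up from F# is D# (letter D, 9 semitones up).
An augmented second down from D# is C (letter C, 3 semitones down).

C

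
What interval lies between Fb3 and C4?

The letter names run F→C, a span of 4 letter steps, so the interval is some kind of fifth.
Fb to C is 8 semitones. A perfect fifth is 7, so 8 makes it augmented.

augmented fifth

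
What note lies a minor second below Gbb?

Fb

G down a major second is F, so the target letter is F.
From Gbb, a minor second is 1 semitone down: Fb.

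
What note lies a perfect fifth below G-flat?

G down a perfect fifth is C, so the target letter is C.
From Gb, a perfect fifth is 7 semitones down: Cb.

Cb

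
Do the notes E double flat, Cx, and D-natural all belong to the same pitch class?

Yes

Ebb is pitch class 2; C## is pitch class 2; D is pitch class 2.
All spellings map to pitch class 2, so they are enharmonically equivalent.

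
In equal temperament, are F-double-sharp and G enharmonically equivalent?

Yes

F## = pitch class 7 and G = pitch class 7 — the same pitch class, so they are enharmonic equivalents.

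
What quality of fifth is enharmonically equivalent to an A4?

An augmented fourth spans 6 semitones.
A fifth spanning 6 semitones is diminished (the perfect fifth is 7).

diminished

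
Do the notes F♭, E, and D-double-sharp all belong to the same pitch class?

Fb is pitch class 4; E is pitch class 4; D## is pitch class 4.
All spellings map to pitch class 4, so they are enharmonically equivalent.

Yes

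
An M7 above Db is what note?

D up a major seventh is C#, so the target letter is C.
From Db, a major seventh is 11 semitones up: C.

C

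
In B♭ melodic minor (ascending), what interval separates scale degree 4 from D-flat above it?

minor seventh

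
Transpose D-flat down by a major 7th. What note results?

Ebb

A seventh below D lands on the letter E.
A major seventh spans 11 semitones, so Db moves to pitch class 2. On the letter E that is Ebb.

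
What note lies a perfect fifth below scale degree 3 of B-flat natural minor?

Gb

Scale degree 3 of Bb natural minor is Db.
A perfect fifth (7 semitones) below Db lands on the letter G, giving Gb.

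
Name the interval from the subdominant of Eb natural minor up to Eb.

The subdominant of Eb natural minor is Ab.
Ab up to Eb: letters A→E make it a fifth; 7 semitones makes it perfect.

perfect fifth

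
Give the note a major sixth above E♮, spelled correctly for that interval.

E up a major sixth is C#, so the target letter is C.
From E, a major sixth is 9 semitones up: C#.

C#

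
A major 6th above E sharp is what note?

A sixth above E lands on the letter C.
A major sixth spans 9 semitones, so E# moves to pitch class 2. On the letter C that is C##.

C##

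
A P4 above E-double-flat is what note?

Abb

A fourth above E lands on the letter A.
A perfect fourth spans 5 semitones, so Ebb moves to pitch class 7. On the letter A that is Abb.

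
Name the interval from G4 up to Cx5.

The letter names run G→C, a span of 3 letter steps, so the interval is some kind of fourth.
G to C## is 7 semitones. A perfect fourth is 5, so 7 makes it doubly augmented.

doubly augmented fourth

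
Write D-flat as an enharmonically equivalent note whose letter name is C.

Plain C sits 1 semitone below Db, so on the letter C the same pitch needs a sharp: C#.

C#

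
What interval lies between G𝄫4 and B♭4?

Counting letters G–A–B gives a third.
Gbb→Bb = 5 semitones, 1 wider than the major third (4), so augmented.

augmented third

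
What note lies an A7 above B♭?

B up a major seventh is A#, so the target letter is A.
From Bb, an augmented seventh is 12 semitones up: A#.

A#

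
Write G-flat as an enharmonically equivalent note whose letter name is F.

F#

Plain F sits 1 semitone below Gb, so on the letter F the same pitch needs a sharp: F#.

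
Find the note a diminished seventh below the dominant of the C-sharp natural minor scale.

A##

The dominant of C# natural minor is G#.
A diminished seventh (9 semitones) below G# lands on the letter A, giving A##.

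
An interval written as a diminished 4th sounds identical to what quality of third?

major

A diminished fourth spans 4 semitones.
A third spanning 4 semitones is major (the major third is 4).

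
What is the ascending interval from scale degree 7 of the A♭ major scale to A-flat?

Scale degree 7 of Ab major is G.
G up to Ab: letters G→A make it a second; 1 semitone makes it minor.

minor second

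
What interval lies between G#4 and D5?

diminished fifth

The letter names run G→D, a span of 4 letter steps, so the interval is some kind of fifth.
G# to D is 6 semitones. A perfect fifth is 7, so 6 makes it diminished.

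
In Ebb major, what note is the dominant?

Bbb

The Ebb major scale runs Ebb Fb Gb Abb Bbb Cb Db.
Degree 5 is Bbb.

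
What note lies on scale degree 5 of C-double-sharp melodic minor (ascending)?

G##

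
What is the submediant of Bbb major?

Degree 6 takes the letter 5 steps above B, which is G.
In major, degree 6 sits 9 semitones above the tonic. Bbb + 9 semitones is pitch class 6, spelled on G as Gb.

Gb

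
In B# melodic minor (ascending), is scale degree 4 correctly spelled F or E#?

E#

Each scale degree takes a distinct letter name. Degree 4 of a scale on B must use the letter E.
E# and F are enharmonically the same pitch, but only E# uses the letter E, so it is the correct spelling here.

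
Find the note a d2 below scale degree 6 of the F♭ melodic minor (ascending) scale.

C#

Scale degree 6 of Fb melodic minor (ascending) is Db.
A diminished second (0 semitones) below Db lands on the letter C, giving C#.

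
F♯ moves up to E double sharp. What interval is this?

augmented seventh

The letter names run F→E, a span of 6 letter steps, so the interval is some kind of seventh.
F# to E## is 12 semitones. A major seventh is 11, so 12 makes it augmented.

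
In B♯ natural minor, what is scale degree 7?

A#

Degree 7 takes the letter 6 steps above B, which is A.
In natural minor, degree 7 sits 10 semitones above the tonic. B# + 10 semitones is pitch class 10, spelled on A as A#.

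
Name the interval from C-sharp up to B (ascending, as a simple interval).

minor seventh

Counting letters C–D–E–F–G–A–B gives a seventh.
C#→B = 10 semitones, 1 narrower than the major seventh (11), so minor.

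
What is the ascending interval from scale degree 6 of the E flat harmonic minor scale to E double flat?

minor third

Scale degree 6 of Eb harmonic minor is Cb.
Cb up to Ebb: letters C→E make it a third; 3 semitones makes it minor.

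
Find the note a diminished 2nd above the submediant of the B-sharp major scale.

A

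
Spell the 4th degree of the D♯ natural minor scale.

G#

Degree 4 takes the letter 3 steps above D, which is G.
In natural minor, degree 4 sits 5 semitones above the tonic. D# + 5 semitones is pitch class 8, spelled on G as G#.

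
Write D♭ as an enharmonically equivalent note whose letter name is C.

C#

Plain C sits 1 semitone below Db, so on the letter C the same pitch needs a sharp: C#.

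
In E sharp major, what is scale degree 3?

Degree 3 takes the letter 2 steps above E, which is G.
In major, degree 3 sits 4 semitones above the tonic. E# + 4 semitones is pitch class 9, spelled on G as G##.

G##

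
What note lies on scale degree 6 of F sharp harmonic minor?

D

The F# harmonic minor scale runs F# G# A B C# D E#.
Degree 6 is D.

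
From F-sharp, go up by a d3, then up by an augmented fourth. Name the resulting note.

A diminished third up from F# is Ab (letter A, 2 semitones up).
An augmented fourth up from Ab is D (letter D, 6 semitones up).

D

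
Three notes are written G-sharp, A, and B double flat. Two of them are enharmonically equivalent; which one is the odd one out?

G#

In 12-tone equal temperament, enharmonic equivalents share a pitch class. G# is pitch class 8; A is pitch class 9; Bbb is pitch class 9.
A and Bbb share pitch class 9, while G# is pitch class 8.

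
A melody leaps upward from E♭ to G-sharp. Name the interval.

The letter names run E→G, a span of 2 letter steps, so the interval is some kind of third.
Eb to G# is 5 semitones. A major third is 4, so 5 makes it augmented.

augmented third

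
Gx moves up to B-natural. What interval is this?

diminished third

The letter names run G→B, a span of 2 letter steps, so the interval is some kind of third.
G## to B is 2 semitones. A major third is 4, so 2 makes it diminished.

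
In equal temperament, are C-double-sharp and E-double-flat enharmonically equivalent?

Yes

C## = pitch class 2 and Ebb = pitch class 2 — the same pitch class, so they are enharmonic equivalents.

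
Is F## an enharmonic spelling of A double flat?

Yes

F## is pitch class 7; Abb is pitch class 7.
All spellings map to pitch class 7, so they are enharmonically equivalent.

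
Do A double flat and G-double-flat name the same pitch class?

Abb is pitch class 7; Gbb is pitch class 5.
The pitch classes differ (7 vs. 5), so they are not enharmonic equivalents.

No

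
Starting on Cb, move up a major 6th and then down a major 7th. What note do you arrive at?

Bbb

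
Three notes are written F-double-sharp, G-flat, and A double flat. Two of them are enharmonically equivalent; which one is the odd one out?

Gb

In 12-tone equal temperament, enharmonic equivalents share a pitch class. F## is pitch class 7; Gb is pitch class 6; Abb is pitch class 7.
F## and Abb share pitch class 7, while Gb is pitch class 6.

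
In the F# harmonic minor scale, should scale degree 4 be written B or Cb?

B

Each scale degree takes a distinct letter name. Degree 4 of a scale on F must use the letter B.
B and Cb are enharmonically the same pitch, but only B uses the letter B, so it is the correct spelling here.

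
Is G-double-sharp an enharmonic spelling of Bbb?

G## is pitch class 9; Bbb is pitch class 9.
All spellings map to pitch class 9, so they are enharmonically equivalent.

Yes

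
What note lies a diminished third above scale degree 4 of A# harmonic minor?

F

Scale degree 4 of A# harmonic minor is D#.
A diminished third (2 semitones) above D# lands on the letter F, giving F.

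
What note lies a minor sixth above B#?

G#

B up a major sixth is G#, so the target letter is G.
From B#, a minor sixth is 8 semitones up: G#.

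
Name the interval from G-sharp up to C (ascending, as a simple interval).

diminished fourth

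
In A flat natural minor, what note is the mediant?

Cb

Degree 3 takes the letter 2 steps above A, which is C.
In natural minor, degree 3 sits 3 semitones above the tonic. Ab + 3 semitones is pitch class 11, spelled on C as Cb.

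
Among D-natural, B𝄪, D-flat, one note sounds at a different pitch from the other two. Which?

D

In 12-tone equal temperament, enharmonic equivalents share a pitch class. D is pitch class 2; B## is pitch class 1; Db is pitch class 1.
B## and Db share pitch class 1, while D is pitch class 2.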